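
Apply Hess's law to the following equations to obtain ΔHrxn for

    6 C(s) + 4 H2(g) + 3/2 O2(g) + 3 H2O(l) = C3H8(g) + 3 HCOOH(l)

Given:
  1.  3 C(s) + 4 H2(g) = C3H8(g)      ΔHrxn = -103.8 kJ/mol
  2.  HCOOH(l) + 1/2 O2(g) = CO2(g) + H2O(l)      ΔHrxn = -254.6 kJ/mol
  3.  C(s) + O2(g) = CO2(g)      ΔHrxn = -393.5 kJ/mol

eq. 1 as written (C3H8(g) already on the product side): -103.8 kJ/mol
eq. 2 reversed and × 3 (reverse to put HCOOH(l) on the product side; scale by 3 for the 3 HCOOH(l)): (-3)·(-254.6) = +763.8 kJ/mol
eq. 3 × 3: (3)·(-393.5) = -1180.5 kJ/mol
Summing the manipulated equations, ΔHrxn = (-103.8) + (+763.8) + (-1180.5) = -520.5 kJ/mol

ΔHrxn = -520.5 kJ/mol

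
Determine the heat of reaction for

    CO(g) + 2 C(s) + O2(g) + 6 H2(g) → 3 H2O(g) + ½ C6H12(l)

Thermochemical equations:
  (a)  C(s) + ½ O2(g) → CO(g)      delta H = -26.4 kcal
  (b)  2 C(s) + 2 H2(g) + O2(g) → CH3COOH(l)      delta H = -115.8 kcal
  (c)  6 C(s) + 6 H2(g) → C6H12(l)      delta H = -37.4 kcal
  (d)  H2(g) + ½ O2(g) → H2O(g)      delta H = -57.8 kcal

delta H = -165.7 kcal

(a) reversed: +26.4 kcal
(b): not needed.
(c) × 1/2: (1/2)·(-37.4) = -18.7 kcal
(d) × 3: (3)·(-57.8) = -173.4 kcal
Combining the equations, delta H = (-1)·(-26.4) + (1/2)·(-37.4) + (3)·(-57.8) = -165.7 kcal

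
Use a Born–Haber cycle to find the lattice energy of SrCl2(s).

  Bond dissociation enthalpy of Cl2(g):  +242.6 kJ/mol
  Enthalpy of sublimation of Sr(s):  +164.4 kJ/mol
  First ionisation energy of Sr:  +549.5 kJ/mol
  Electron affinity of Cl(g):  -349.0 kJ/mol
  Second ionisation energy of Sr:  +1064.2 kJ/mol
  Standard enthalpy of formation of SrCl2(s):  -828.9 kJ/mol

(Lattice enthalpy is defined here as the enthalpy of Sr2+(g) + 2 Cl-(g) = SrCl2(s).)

U = -2151.6 kJ/mol

ΔHf° = 1·ΔHsub + 1·(ΣIE) + 1·D(Cl2) + 2·EA + U
-828.9 = 1·(+164.4) + 1·(+1613.7) + 1·(+242.6) + 2·(-349.0) + U
U = -828.9 − (+1322.7) = -2151.6 kJ/mol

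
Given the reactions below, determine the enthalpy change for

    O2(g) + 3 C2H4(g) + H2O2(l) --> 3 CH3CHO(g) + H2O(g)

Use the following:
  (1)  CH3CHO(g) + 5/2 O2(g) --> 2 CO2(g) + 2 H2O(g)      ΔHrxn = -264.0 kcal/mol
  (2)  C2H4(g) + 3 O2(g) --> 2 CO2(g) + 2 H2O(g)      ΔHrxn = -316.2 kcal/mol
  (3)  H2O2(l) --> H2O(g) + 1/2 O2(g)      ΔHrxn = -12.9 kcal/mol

(1) reversed and × 3: (-3)·(-264.0) = +792.0 kcal/mol
(2) × 3: (3)·(-316.2) = -948.6 kcal/mol
(3) as written: -12.9 kcal/mol
ΔHrxn = (+792.0) + (-948.6) + (-12.9) = -169.5 kcal/mol

ΔHrxn = -169.5 kcal/mol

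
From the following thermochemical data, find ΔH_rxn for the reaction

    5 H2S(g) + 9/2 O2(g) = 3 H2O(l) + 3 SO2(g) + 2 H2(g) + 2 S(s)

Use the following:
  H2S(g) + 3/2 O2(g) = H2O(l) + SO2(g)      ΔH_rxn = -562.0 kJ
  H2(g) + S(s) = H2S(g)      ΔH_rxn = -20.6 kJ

equation 1 × 3: (3)·(-562.0) = -1686.0 kJ
equation 2 reversed and × 2: (-2)·(-20.6) = +41.2 kJ
Since enthalpy is a state function, ΔH_rxn = (-1686.0) + (+41.2) = -1644.8 kJ

ΔH_rxn = -1644.8 kJ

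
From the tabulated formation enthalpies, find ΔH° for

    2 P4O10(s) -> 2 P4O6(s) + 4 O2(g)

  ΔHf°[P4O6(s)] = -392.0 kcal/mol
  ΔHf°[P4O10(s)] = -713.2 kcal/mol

ΔH° = 642.4 kcal/mol

Products: 2·(-392.0) + 4·(+0.0) = -784.0
Reactants: 2·(-713.2) = -1426.4
ΔH° = (-784.0) − (-1426.4) = 642.4 kcal/mol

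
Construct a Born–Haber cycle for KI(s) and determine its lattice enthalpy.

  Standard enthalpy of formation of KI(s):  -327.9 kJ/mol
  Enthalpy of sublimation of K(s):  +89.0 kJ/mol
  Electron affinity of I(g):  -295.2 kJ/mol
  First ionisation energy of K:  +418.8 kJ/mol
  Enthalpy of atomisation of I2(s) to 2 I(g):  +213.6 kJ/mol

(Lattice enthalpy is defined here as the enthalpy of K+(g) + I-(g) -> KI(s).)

ΔHf° = 1·ΔHsub + 1·(ΣIE) + 1/2·D(I2) + 1·EA + U
-327.9 = 1·(+89.0) + 1·(+418.8) + 1/2·(+213.6) + 1·(-295.2) + U
U = -327.9 − (+319.4) = -647.3 kJ/mol

U = -647.3 kJ/mol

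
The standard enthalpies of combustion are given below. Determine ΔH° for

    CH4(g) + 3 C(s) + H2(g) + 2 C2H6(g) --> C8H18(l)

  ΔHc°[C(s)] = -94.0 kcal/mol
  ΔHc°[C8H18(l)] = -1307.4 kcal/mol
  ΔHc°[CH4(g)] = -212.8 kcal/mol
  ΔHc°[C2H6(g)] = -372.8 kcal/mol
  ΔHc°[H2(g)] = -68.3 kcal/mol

Using ΔH = Σ nΔHc°(reactants) − Σ nΔHc°(products):
= [1·(-212.8) + 3·(-94.0) + 1·(-68.3) + 2·(-372.8)] − [1·(-1307.4)]
= -1.3 kcal/mol

ΔH° = -1.3 kcal/mol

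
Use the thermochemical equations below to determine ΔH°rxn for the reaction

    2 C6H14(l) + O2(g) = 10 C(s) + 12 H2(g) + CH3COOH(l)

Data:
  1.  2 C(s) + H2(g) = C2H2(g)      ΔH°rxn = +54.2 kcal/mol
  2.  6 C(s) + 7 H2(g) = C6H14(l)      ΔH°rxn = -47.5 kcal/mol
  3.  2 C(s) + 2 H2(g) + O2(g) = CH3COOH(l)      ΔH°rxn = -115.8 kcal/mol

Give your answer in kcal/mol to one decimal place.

ΔH°rxn = -20.8 kcal/mol

eq. 1: not needed.
eq. 2 reversed and × 2: (-2)·(-47.5) = +95.0 kcal/mol
eq. 3 as written: -115.8 kcal/mol
Summing the manipulated equations, ΔH°rxn = (+95.0) + (-115.8) = -20.8 kcal/mol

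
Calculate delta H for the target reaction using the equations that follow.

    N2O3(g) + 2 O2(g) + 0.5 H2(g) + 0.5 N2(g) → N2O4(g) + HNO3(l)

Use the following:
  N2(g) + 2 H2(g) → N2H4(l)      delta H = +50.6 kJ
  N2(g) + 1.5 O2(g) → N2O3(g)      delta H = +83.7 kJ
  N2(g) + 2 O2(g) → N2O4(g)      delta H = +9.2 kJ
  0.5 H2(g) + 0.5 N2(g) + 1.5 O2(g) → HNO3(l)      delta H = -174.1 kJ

equation 1: not needed (N2H4(l) appears nowhere else).
equation 2 reversed (N2O3(g) must end up as a reactant): -83.7 kJ
equation 3 as written (N2O4(g) already on the product side): +9.2 kJ
equation 4 as written (HNO3(l) already on the product side): -174.1 kJ
Combining the equations, delta H = (-83.7) + (+9.2) + (-174.1) = -248.6 kJ

delta H = -248.6 kJ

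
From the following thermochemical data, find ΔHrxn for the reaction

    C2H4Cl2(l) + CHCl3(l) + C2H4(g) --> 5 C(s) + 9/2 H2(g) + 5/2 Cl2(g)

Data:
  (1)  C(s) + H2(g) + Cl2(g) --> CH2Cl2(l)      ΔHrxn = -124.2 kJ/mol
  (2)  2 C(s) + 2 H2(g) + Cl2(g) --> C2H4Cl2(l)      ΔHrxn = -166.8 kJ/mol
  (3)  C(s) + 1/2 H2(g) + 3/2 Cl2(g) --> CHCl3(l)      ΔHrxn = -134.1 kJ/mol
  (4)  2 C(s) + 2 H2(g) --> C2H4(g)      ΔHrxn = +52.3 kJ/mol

ΔHrxn = 248.6 kJ/mol

(1): not needed (CH2Cl2(l) appears nowhere else).
(2) reversed (reverse to put C2H4Cl2(l) on the reactant side): +166.8 kJ/mol
(3) reversed (reverse to put CHCl3(l) on the reactant side): +134.1 kJ/mol
(4) reversed (C2H4(g) must end up as a reactant): -52.3 kJ/mol
Combining the equations, ΔHrxn = (+166.8) + (+134.1) + (-52.3) = 248.6 kJ/mol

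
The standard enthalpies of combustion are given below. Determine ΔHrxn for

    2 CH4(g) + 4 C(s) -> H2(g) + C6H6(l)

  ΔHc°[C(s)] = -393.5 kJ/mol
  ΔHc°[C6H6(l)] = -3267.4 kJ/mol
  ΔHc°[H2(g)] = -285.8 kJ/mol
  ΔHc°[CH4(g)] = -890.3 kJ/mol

ΔHrxn = 198.6 kJ/mol

Using ΔH = Σ nΔHc°(reactants) − Σ nΔHc°(products):
= [2·(-890.3) + 4·(-393.5)] − [1·(-285.8) + 1·(-3267.4)]
= 198.6 kJ/mol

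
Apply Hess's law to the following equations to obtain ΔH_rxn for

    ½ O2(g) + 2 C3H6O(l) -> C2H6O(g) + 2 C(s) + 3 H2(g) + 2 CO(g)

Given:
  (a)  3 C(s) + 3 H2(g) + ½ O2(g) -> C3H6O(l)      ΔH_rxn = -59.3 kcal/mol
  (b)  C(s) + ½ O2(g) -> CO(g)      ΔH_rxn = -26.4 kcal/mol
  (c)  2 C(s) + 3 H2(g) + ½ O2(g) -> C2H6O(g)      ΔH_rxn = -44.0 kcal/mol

ΔH_rxn = 21.8 kcal/mol

(a) reversed and × 2: (-2)·(-59.3) = +118.6 kcal/mol
(b) × 2: (2)·(-26.4) = -52.8 kcal/mol
(c) as written: -44.0 kcal/mol
ΔH_rxn = (+118.6) + (-52.8) + (-44.0) = 21.8 kcal/mol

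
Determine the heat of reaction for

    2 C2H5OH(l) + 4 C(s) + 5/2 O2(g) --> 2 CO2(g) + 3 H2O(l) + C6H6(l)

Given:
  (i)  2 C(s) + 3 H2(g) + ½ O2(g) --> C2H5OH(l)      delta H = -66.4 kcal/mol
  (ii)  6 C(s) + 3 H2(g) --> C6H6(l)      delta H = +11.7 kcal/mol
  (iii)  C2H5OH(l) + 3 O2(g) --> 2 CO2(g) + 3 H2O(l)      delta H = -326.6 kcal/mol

(i) reversed: +66.4 kcal/mol
(ii) as written (C6H6(l) already on the product side): +11.7 kcal/mol
(iii) as written (CO2(g) already on the product side): -326.6 kcal/mol
delta H = (+66.4) + (+11.7) + (-326.6) = -248.5 kcal/mol

delta H = -248.5 kcal/mol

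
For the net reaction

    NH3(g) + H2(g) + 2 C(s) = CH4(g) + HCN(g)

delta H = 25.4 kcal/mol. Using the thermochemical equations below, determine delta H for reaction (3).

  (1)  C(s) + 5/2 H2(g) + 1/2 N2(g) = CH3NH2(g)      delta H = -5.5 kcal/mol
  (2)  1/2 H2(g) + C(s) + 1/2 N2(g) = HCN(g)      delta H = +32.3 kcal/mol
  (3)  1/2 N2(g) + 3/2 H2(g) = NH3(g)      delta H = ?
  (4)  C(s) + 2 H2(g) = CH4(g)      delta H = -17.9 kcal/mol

(1): not needed (CH3NH2(g) appears nowhere else).
(2) as written (HCN(g) already on the product side): +32.3 kcal/mol
(3) reversed (NH3(g) must end up as a reactant): contributes −x
(4) as written (CH4(g) already on the product side): -17.9 kcal/mol
+25.4 = (+32.3) + (-17.9) − x
x = (+25.4 − (+14.4)) / (-1) = -11.0 kcal/mol

delta H = -11.0 kcal/mol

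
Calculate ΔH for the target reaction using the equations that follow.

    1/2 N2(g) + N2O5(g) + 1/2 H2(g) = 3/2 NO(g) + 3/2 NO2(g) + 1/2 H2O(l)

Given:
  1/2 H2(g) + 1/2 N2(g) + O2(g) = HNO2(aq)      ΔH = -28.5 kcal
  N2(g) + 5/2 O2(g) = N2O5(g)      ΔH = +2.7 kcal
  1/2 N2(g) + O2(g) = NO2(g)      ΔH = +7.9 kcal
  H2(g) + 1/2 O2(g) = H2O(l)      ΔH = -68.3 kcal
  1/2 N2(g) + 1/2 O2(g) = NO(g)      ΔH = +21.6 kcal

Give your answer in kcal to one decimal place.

equation 1: not needed (HNO2(aq) appears nowhere else).
equation 2 reversed (N2O5(g) must end up as a reactant): -2.7 kcal
equation 3 × 3/2 (scale by 3/2 for the 3/2 NO2(g)): (3/2)·(+7.9) = +11.85 kcal
equation 4 × 1/2 (scale by 1/2 for the 1/2 H2O(l)): (1/2)·(-68.3) = -34.15 kcal
equation 5 × 3/2 (scale by 3/2 for the 3/2 NO(g)): (3/2)·(+21.6) = +32.4 kcal
Summing the manipulated equations, ΔH = (-2.7) + (+11.85) + (-34.15) + (+32.4) = 7.4 kcal

ΔH = 7.4 kcal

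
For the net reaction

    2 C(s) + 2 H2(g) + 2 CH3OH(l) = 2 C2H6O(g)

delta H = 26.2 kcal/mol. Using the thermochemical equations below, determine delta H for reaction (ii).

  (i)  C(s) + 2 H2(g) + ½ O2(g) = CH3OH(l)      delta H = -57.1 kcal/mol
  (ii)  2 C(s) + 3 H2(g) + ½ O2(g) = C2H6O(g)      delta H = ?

(i) reversed and × 2: (-2)·(-57.1) = +114.2 kcal/mol
(ii) × 2: contributes 2·x
+26.2 = (+114.2) + 2·x
x = (+26.2 − (+114.2)) / (2) = -44.0 kcal/mol

delta H = -44.0 kcal/mol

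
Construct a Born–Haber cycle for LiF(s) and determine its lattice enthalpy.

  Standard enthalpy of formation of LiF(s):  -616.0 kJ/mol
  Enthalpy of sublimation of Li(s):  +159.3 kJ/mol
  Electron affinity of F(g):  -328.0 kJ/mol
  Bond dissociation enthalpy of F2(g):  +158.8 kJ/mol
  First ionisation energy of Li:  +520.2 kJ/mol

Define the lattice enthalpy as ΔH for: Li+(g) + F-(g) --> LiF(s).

ΔHf° = 1·ΔHsub + 1·(ΣIE) + 1/2·D(F2) + 1·EA + U
-616.0 = 1·(+159.3) + 1·(+520.2) + 1/2·(+158.8) + 1·(-328.0) + U
U = -616.0 − (+430.9) = -1046.9 kJ/mol

U = -1046.9 kJ/mol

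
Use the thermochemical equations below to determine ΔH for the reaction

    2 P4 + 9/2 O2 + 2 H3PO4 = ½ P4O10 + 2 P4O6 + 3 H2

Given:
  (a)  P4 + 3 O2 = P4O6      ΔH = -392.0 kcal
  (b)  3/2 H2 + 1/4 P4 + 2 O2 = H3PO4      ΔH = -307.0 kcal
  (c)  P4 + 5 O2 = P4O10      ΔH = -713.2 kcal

(a) × 2 (scale by 2 for the 2 P4O6): (2)·(-392.0) = -784.0 kcal
(b) reversed and × 2 (reverse to put H3PO4 on the reactant side; scale by 2 for the 2 H3PO4): (-2)·(-307.0) = +614.0 kcal
(c) × 1/2 (×1/2 to match 1/2 P4O10 in the target): (1/2)·(-713.2) = -356.6 kcal
Since enthalpy is a state function, ΔH = (-784.0) + (+614.0) + (-356.6) = -526.6 kcal

ΔH = -526.6 kcal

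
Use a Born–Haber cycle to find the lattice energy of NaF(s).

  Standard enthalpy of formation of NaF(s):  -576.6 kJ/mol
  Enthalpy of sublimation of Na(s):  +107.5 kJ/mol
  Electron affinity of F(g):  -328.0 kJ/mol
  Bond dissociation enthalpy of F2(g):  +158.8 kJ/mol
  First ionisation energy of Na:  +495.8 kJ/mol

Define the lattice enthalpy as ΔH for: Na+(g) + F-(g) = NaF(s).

ΔHf° = 1·ΔHsub + 1·(ΣIE) + 1/2·D(F2) + 1·EA + U
-576.6 = 1·(+107.5) + 1·(+495.8) + 1/2·(+158.8) + 1·(-328.0) + U
U = -576.6 − (+354.7) = -931.3 kJ/mol

U = -931.3 kJ/mol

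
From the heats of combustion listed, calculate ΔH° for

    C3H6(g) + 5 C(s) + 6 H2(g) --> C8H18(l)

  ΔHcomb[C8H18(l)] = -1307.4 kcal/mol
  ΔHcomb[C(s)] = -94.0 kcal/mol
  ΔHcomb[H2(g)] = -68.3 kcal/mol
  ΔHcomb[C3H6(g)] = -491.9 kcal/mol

With combustion enthalpies, reactants minus products:
= [1·(-491.9) + 5·(-94.0) + 6·(-68.3)] − [1·(-1307.4)]
= -64.3 kcal/mol

ΔH° = -64.3 kcal/mol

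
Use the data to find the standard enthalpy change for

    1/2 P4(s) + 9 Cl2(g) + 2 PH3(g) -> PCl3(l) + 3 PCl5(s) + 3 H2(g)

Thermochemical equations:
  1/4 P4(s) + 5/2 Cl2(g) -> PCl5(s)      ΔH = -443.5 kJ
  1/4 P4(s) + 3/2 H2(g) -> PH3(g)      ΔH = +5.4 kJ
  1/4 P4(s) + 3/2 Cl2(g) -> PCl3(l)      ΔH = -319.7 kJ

ΔH = -1661.0 kJ

equation 1 × 3 (scale by 3 for the 3 PCl5(s)): (3)·(-443.5) = -1330.5 kJ
equation 2 reversed and × 2 (PH3(g) must end up as a reactant; scale by 2 for the 2 PH3(g)): (-2)·(+5.4) = -10.8 kJ
equation 3 as written (PCl3(l) already on the product side): -319.7 kJ
ΔH = (-1330.5) + (-10.8) + (-319.7) = -1661.0 kJ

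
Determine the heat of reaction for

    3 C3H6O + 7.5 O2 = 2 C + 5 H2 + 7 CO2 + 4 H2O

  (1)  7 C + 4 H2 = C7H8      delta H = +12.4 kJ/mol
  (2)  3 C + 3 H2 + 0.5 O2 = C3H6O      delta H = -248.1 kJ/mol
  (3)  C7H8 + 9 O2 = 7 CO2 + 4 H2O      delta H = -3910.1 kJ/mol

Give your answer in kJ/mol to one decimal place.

delta H = -3153.4 kJ/mol

(1) as written: +12.4 kJ/mol
(2) reversed and × 3 (C3H6O must end up as a reactant; ×3 to match 3 C3H6O in the target): (-3)·(-248.1) = +744.3 kJ/mol
(3) as written (CO2 already on the product side): -3910.1 kJ/mol
delta H = (1)·(+12.4) + (-3)·(-248.1) + (1)·(-3910.1) = -3153.4 kJ/mol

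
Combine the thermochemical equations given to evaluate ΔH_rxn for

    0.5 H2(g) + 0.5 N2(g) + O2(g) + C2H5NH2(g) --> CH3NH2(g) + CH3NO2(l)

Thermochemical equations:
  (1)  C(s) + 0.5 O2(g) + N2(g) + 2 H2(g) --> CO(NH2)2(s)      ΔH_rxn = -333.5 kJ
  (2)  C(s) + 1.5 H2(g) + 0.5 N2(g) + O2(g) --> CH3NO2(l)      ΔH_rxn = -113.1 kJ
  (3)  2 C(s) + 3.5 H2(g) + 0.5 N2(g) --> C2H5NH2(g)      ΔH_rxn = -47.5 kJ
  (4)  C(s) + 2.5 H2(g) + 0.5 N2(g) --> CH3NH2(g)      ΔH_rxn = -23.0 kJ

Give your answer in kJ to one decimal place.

ΔH_rxn = -88.6 kJ

(1): not needed (CO(NH2)2(s) appears nowhere else).
(2) as written (CH3NO2(l) already on the product side): -113.1 kJ
(3) reversed (reverse to put C2H5NH2(g) on the reactant side): +47.5 kJ
(4) as written (CH3NH2(g) already on the product side): -23.0 kJ
Combining the equations, ΔH_rxn = (-113.1) + (+47.5) + (-23.0) = -88.6 kJ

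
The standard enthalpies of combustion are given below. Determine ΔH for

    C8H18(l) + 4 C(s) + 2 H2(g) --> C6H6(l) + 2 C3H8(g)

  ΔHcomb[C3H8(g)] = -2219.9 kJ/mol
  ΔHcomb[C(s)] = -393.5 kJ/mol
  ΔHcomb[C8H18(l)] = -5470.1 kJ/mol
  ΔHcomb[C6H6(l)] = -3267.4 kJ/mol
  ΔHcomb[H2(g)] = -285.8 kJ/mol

ΔH = 91.5 kJ/mol

Using ΔH = Σ nΔHc°(reactants) − Σ nΔHc°(products):
= [1·(-5470.1) + 4·(-393.5) + 2·(-285.8)] − [1·(-3267.4) + 2·(-2219.9)]
= 91.5 kJ/mol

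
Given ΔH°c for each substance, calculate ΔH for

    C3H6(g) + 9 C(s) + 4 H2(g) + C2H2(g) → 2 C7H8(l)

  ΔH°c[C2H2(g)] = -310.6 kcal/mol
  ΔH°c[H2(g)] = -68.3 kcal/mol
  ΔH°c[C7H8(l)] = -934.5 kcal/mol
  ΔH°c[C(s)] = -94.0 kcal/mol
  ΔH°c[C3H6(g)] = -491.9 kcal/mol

With combustion enthalpies, reactants minus products:
= [1·(-491.9) + 9·(-94.0) + 4·(-68.3) + 1·(-310.6)] − [2·(-934.5)]
= -52.7 kcal/mol

ΔH = -52.7 kcal/mol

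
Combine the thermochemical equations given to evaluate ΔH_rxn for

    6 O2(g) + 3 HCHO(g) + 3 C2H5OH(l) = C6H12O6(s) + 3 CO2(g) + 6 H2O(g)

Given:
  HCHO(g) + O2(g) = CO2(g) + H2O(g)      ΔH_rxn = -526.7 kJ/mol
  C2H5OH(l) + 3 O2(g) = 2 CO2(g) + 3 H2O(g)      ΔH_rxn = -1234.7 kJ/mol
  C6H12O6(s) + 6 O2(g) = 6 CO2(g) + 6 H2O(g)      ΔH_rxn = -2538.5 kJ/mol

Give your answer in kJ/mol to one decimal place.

equation 1 × 3 (scale by 3 for the 3 HCHO(g)): (3)·(-526.7) = -1580.1 kJ/mol
equation 2 × 3 (scale by 3 for the 3 C2H5OH(l)): (3)·(-1234.7) = -3704.1 kJ/mol
equation 3 reversed (reverse to put C6H12O6(s) on the product side): +2538.5 kJ/mol
Summing the manipulated equations, ΔH_rxn = (3)·(-526.7) + (3)·(-1234.7) + (-1)·(-2538.5) = -2745.7 kJ/mol

ΔH_rxn = -2745.7 kJ/mol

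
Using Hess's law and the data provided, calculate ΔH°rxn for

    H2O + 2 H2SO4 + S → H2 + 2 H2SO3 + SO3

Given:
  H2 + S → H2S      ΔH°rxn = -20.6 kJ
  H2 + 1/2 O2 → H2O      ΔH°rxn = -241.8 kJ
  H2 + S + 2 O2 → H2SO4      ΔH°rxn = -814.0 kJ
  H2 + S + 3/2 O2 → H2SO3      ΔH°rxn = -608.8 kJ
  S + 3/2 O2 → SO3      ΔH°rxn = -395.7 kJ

equation 1: not needed (H2S appears nowhere else).
equation 2 reversed (H2O must end up as a reactant): +241.8 kJ
equation 3 reversed and × 2 (H2SO4 must end up as a reactant; ×2 to match 2 H2SO4 in the target): (-2)·(-814.0) = +1628.0 kJ
equation 4 × 2 (×2 to match 2 H2SO3 in the target): (2)·(-608.8) = -1217.6 kJ
equation 5 as written (SO3 already on the product side): -395.7 kJ
ΔH°rxn = (-1)·(-241.8) + (-2)·(-814.0) + (2)·(-608.8) + (1)·(-395.7) = 256.5 kJ

ΔH°rxn = 256.5 kJ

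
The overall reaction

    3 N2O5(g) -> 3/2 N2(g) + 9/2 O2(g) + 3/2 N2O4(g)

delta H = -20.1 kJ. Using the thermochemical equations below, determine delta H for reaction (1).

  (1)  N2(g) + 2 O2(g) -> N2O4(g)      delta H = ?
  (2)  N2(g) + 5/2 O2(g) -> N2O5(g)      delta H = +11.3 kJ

(1) × 3/2: contributes 3/2·x
(2) reversed and × 3: (-3)·(+11.3) = -33.9 kJ
-20.1 = (-33.9) + 3/2·x
x = (-20.1 − (-33.9)) / (3/2) = 9.2 kJ

delta H = 9.2 kJ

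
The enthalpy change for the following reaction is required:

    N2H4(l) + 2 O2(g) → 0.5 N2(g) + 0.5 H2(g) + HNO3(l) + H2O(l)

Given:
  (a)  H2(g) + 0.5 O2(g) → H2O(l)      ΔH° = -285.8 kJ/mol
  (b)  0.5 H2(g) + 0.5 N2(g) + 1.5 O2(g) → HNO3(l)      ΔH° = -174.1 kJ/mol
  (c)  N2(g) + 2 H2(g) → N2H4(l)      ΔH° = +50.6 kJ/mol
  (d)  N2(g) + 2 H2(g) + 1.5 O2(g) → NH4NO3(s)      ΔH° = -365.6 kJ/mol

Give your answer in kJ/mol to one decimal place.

ΔH° = -510.5 kJ/mol

(a) as written (H2O(l) already on the product side): -285.8 kJ/mol
(b) as written (HNO3(l) already on the product side): -174.1 kJ/mol
(c) reversed (N2H4(l) must end up as a reactant): -50.6 kJ/mol
(d): not needed (NH4NO3(s) appears nowhere else).
ΔH° = (-285.8) + (-174.1) + (-50.6) = -510.5 kJ/mol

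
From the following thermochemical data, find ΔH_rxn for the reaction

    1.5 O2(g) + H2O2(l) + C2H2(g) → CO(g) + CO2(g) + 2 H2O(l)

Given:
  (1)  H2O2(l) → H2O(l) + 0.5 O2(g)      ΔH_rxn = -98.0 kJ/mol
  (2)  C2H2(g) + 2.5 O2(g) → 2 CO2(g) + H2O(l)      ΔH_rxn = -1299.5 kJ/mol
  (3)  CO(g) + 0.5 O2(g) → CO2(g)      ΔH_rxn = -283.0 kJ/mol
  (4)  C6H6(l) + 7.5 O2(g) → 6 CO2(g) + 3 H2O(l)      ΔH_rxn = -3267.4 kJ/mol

(1) as written: -98.0 kJ/mol
(2) as written: -1299.5 kJ/mol
(3) reversed: +283.0 kJ/mol
(4): not needed.
By Hess's law, ΔH_rxn = (-98.0) + (-1299.5) + (+283.0) = -1114.5 kJ/mol

ΔH_rxn = -1114.5 kJ/mol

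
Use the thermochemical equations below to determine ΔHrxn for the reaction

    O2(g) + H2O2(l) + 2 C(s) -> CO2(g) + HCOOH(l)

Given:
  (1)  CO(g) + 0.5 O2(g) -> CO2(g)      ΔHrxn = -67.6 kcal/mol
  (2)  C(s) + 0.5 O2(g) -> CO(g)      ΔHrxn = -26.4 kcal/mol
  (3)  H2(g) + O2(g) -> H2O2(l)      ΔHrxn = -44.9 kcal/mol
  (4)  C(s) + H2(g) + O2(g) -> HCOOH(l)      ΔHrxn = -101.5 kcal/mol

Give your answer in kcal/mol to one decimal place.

(1) as written (CO2(g) already on the product side): -67.6 kcal/mol
(2) as written: -26.4 kcal/mol
(3) reversed (H2O2(l) must end up as a reactant): +44.9 kcal/mol
(4) as written (HCOOH(l) already on the product side): -101.5 kcal/mol
Combining the equations, ΔHrxn = (-67.6) + (-26.4) + (+44.9) + (-101.5) = -150.6 kcal/mol

ΔHrxn = -150.6 kcal/mol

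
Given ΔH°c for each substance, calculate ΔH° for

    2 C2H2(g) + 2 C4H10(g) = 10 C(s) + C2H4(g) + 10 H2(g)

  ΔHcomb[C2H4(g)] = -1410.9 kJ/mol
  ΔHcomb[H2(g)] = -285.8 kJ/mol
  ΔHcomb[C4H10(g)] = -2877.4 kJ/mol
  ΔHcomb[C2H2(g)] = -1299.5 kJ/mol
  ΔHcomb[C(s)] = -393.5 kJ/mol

ΔH° = -149.9 kJ/mol

With combustion enthalpies, reactants minus products:
= [2·(-1299.5) + 2·(-2877.4)] − [10·(-393.5) + 1·(-1410.9) + 10·(-285.8)]
= -149.9 kJ/mol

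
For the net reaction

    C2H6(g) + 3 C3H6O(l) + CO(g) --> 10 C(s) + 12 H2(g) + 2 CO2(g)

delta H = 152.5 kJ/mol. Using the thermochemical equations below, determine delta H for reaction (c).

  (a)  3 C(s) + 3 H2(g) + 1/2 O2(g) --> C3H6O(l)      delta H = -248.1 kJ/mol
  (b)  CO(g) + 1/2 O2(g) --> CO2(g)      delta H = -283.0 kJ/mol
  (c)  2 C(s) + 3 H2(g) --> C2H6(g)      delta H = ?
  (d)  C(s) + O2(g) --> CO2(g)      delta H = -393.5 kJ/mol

delta H = -84.7 kJ/mol

(a) reversed and × 3 (C3H6O(l) must end up as a reactant; ×3 to match 3 C3H6O(l) in the target): (-3)·(-248.1) = +744.3 kJ/mol
(b) as written (CO(g) already on the reactant side): -283.0 kJ/mol
(c) reversed (reverse to put C2H6(g) on the reactant side): contributes −x
(d) as written: -393.5 kJ/mol
+152.5 = (+744.3) + (-283.0) + (-393.5) − x
x = (+152.5 − (+67.8)) / (-1) = -84.7 kJ/mol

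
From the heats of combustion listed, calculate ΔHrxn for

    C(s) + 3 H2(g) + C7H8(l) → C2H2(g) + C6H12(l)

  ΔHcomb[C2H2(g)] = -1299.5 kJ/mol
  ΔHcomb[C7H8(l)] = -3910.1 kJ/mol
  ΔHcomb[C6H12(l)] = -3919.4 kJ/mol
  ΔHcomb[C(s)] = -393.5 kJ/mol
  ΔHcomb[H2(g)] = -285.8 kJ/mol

With combustion enthalpies, reactants minus products:
= [1·(-393.5) + 3·(-285.8) + 1·(-3910.1)] − [1·(-1299.5) + 1·(-3919.4)]
= 57.9 kJ/mol

ΔHrxn = 57.9 kJ/mol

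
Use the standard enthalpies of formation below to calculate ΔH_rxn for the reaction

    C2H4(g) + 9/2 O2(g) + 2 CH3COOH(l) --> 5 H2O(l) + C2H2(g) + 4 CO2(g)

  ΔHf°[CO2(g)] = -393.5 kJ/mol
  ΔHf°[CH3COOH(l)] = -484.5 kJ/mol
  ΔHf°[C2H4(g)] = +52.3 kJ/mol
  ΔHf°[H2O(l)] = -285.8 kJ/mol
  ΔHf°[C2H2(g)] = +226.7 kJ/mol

ΔH_rxn = -1859.6 kJ/mol

Products: 5·(-285.8) + 1·(+226.7) + 4·(-393.5) = -2776.3
Reactants: 1·(+52.3) + 9/2·(+0.0) + 2·(-484.5) = -916.7
ΔH_rxn = (-2776.3) − (-916.7) = -1859.6 kJ/mol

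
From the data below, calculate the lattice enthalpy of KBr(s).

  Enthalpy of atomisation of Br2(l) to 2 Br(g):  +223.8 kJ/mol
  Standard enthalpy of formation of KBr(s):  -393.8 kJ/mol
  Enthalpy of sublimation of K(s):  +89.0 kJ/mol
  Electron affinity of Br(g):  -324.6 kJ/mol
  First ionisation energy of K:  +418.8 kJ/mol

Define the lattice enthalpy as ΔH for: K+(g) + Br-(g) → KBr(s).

U = -688.9 kJ/mol

ΔHf° = 1·ΔHsub + 1·(ΣIE) + 1/2·D(Br2) + 1·EA + U
-393.8 = 1·(+89.0) + 1·(+418.8) + 1/2·(+223.8) + 1·(-324.6) + U
U = -393.8 − (+295.1) = -688.9 kJ/mol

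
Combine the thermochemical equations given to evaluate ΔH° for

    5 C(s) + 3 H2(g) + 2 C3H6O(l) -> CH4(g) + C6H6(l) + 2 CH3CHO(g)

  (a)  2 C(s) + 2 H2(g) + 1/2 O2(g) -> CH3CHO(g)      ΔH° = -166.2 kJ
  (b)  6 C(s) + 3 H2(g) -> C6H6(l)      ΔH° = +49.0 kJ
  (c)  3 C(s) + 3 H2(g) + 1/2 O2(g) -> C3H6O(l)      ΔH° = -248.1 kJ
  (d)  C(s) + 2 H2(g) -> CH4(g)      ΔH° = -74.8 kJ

(a) × 2 (scale by 2 for the 2 CH3CHO(g)): (2)·(-166.2) = -332.4 kJ
(b) as written (C6H6(l) already on the product side): +49.0 kJ
(c) reversed and × 2 (reverse to put C3H6O(l) on the reactant side; ×2 to match 2 C3H6O(l) in the target): (-2)·(-248.1) = +496.2 kJ
(d) as written (CH4(g) already on the product side): -74.8 kJ
By Hess's law, ΔH° = (-332.4) + (+49.0) + (+496.2) + (-74.8) = 138.0 kJ

ΔH° = 138.0 kJ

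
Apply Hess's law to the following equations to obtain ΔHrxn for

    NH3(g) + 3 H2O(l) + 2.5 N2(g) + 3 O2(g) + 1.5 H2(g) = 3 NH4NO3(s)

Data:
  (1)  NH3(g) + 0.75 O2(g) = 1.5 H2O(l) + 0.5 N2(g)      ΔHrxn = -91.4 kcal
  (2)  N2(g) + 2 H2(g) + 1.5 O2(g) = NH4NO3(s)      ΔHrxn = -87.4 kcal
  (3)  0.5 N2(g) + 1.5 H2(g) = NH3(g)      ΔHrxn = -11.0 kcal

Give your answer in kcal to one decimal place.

ΔHrxn = -46.4 kcal

(1) reversed and × 2: (-2)·(-91.4) = +182.8 kcal
(2) × 3: (3)·(-87.4) = -262.2 kcal
(3) reversed and × 3: (-3)·(-11.0) = +33.0 kcal
ΔHrxn = (-2)·(-91.4) + (3)·(-87.4) + (-3)·(-11.0) = -46.4 kcal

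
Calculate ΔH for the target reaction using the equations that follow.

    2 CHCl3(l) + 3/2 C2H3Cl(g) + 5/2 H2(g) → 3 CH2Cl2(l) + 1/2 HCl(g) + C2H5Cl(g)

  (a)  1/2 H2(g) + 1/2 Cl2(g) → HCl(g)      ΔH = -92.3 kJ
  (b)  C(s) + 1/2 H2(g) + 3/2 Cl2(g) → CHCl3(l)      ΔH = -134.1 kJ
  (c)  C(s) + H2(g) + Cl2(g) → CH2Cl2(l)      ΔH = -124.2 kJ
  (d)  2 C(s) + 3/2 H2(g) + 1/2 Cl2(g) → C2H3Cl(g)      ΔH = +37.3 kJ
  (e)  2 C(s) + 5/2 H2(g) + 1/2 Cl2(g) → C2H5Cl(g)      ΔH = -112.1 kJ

ΔH = -318.6 kJ

(a) × 1/2: (1/2)·(-92.3) = -46.15 kJ
(b) reversed and × 2: (-2)·(-134.1) = +268.2 kJ
(c) × 3: (3)·(-124.2) = -372.6 kJ
(d) reversed and × 3/2: (-3/2)·(+37.3) = -55.95 kJ
(e) as written: -112.1 kJ
ΔH = (-46.15) + (+268.2) + (-372.6) + (-55.95) + (-112.1) = -318.6 kJ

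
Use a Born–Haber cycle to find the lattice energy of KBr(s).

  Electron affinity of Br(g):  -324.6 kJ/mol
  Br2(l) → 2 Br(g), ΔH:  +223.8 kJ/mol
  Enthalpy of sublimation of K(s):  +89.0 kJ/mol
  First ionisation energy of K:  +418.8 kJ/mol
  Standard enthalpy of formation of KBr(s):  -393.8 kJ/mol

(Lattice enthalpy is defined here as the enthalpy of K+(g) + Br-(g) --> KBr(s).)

ΔHf° = 1·ΔHsub + 1·(ΣIE) + 1/2·D(Br2) + 1·EA + U
-393.8 = 1·(+89.0) + 1·(+418.8) + 1/2·(+223.8) + 1·(-324.6) + U
U = -393.8 − (+295.1) = -688.9 kJ/mol

U = -688.9 kJ/mol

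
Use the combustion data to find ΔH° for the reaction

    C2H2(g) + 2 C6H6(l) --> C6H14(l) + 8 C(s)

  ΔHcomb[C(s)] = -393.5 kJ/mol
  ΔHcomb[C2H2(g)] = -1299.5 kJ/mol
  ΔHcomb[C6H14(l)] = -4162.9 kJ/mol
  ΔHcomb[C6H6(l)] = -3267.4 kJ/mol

ΔH° = -523.4 kJ/mol

With combustion enthalpies, reactants minus products:
= [1·(-1299.5) + 2·(-3267.4)] − [1·(-4162.9) + 8·(-393.5)]
= -523.4 kJ/mol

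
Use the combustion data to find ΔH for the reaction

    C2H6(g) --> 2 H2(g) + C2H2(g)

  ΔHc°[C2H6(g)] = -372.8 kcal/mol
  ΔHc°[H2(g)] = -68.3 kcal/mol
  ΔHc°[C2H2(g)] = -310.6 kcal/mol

Using ΔH = Σ nΔHc°(reactants) − Σ nΔHc°(products):
= [1·(-372.8)] − [2·(-68.3) + 1·(-310.6)]
= 74.4 kcal/mol

ΔH = 74.4 kcal/mol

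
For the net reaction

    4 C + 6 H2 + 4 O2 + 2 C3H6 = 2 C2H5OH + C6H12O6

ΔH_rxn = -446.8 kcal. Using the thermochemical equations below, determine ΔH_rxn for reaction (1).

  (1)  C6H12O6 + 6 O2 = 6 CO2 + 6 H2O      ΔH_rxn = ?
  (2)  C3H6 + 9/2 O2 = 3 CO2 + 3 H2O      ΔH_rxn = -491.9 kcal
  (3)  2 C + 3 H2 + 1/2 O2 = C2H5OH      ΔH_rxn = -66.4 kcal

ΔH_rxn = -669.8 kcal

(1) reversed (reverse to put C6H12O6 on the product side): contributes −x
(2) × 2 (×2 to match 2 C3H6 in the target): (2)·(-491.9) = -983.8 kcal
(3) × 2 (×2 to match 2 C2H5OH in the target): (2)·(-66.4) = -132.8 kcal
-446.8 = (-983.8) + (-132.8) − x
x = (-446.8 − (-1116.6)) / (-1) = -669.8 kcal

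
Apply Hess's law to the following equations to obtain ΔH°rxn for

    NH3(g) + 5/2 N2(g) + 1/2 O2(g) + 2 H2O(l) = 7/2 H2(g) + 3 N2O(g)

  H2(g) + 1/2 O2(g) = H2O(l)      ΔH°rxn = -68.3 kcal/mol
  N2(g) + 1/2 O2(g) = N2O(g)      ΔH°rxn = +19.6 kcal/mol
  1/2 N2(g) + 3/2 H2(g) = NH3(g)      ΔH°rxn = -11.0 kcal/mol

equation 1 reversed and × 2: (-2)·(-68.3) = +136.6 kcal/mol
equation 2 × 3: (3)·(+19.6) = +58.8 kcal/mol
equation 3 reversed: +11.0 kcal/mol
ΔH°rxn = (-2)·(-68.3) + (3)·(+19.6) + (-1)·(-11.0) = 206.4 kcal/mol

ΔH°rxn = 206.4 kcal/mol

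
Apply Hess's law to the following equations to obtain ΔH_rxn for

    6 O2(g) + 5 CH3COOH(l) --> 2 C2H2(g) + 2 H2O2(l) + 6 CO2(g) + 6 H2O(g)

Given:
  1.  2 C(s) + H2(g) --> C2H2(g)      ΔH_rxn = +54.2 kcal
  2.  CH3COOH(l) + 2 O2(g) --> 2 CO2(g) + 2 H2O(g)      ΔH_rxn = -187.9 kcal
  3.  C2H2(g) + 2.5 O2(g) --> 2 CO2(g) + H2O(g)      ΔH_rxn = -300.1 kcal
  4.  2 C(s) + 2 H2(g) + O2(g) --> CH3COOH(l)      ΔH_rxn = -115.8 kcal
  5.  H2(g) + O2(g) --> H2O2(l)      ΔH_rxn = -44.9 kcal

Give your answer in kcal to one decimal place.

ΔH_rxn = -313.5 kcal

eq. 1 × 2: (2)·(+54.2) = +108.4 kcal
eq. 2 × 3: (3)·(-187.9) = -563.7 kcal
eq. 3: not needed.
eq. 4 reversed and × 2: (-2)·(-115.8) = +231.6 kcal
eq. 5 × 2 (×2 to match 2 H2O2(l) in the target): (2)·(-44.9) = -89.8 kcal
Since enthalpy is a state function, ΔH_rxn = (2)·(+54.2) + (3)·(-187.9) + (-2)·(-115.8) + (2)·(-44.9) = -313.5 kcal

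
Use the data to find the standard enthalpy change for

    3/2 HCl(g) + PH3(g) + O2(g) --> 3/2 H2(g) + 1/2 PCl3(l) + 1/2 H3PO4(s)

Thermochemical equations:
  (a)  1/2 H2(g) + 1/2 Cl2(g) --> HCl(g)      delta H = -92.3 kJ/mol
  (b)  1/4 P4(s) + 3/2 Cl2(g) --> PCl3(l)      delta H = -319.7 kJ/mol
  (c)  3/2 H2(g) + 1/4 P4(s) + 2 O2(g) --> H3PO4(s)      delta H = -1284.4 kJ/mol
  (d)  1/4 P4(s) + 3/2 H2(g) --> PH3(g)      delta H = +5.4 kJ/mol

(a) reversed and × 3/2 (HCl(g) must end up as a reactant; scale by 3/2 for the 3/2 HCl(g)): (-3/2)·(-92.3) = +138.45 kJ/mol
(b) × 1/2 (×1/2 to match 1/2 PCl3(l) in the target): (1/2)·(-319.7) = -159.85 kJ/mol
(c) × 1/2 (scale by 1/2 for the 1/2 H3PO4(s)): (1/2)·(-1284.4) = -642.2 kJ/mol
(d) reversed (reverse to put PH3(g) on the reactant side): -5.4 kJ/mol
delta H = (+138.45) + (-159.85) + (-642.2) + (-5.4) = -669.0 kJ/mol

delta H = -669.0 kJ/mol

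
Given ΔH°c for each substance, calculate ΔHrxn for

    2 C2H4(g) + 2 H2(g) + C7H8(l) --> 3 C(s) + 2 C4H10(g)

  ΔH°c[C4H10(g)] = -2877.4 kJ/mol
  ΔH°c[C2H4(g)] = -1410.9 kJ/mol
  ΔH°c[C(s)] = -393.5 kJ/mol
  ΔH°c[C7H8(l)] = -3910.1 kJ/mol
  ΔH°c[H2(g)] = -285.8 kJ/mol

Using ΔH = Σ nΔHc°(reactants) − Σ nΔHc°(products):
= [2·(-1410.9) + 2·(-285.8) + 1·(-3910.1)] − [3·(-393.5) + 2·(-2877.4)]
= -368.2 kJ/mol

ΔHrxn = -368.2 kJ/mol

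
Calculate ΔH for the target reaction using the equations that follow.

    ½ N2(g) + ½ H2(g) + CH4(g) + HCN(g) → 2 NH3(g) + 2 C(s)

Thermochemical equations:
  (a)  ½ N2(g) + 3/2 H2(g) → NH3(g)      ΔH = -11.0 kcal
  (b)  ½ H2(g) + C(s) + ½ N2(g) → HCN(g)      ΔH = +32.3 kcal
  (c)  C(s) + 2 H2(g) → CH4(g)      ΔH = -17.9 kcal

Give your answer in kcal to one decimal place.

(a) × 2: (2)·(-11.0) = -22.0 kcal
(b) reversed: -32.3 kcal
(c) reversed: +17.9 kcal
By Hess's law, ΔH = (-22.0) + (-32.3) + (+17.9) = -36.4 kcal

ΔH = -36.4 kcal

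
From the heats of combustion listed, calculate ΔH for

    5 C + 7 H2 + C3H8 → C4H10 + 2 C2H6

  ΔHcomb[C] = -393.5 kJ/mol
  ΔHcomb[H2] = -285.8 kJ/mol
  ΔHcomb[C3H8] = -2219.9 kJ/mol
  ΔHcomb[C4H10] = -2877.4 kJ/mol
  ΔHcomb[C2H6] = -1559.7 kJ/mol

ΔH = -191.2 kJ/mol

With combustion enthalpies, reactants minus products:
= [5·(-393.5) + 7·(-285.8) + 1·(-2219.9)] − [1·(-2877.4) + 2·(-1559.7)]
= -191.2 kJ/mol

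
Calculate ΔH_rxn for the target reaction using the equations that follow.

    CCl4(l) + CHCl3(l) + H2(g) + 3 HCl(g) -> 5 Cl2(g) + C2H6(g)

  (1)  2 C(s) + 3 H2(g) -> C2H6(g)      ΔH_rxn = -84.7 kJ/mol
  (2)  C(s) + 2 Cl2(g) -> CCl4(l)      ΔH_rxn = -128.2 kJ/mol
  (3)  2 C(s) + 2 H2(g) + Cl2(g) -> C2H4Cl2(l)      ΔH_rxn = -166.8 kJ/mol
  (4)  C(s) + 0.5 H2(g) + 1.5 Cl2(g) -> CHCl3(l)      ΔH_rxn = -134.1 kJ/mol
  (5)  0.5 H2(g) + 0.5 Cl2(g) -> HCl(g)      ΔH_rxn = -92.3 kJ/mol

(1) as written (C2H6(g) already on the product side): -84.7 kJ/mol
(2) reversed (CCl4(l) must end up as a reactant): +128.2 kJ/mol
(3): not needed (C2H4Cl2(l) appears nowhere else).
(4) reversed (CHCl3(l) must end up as a reactant): +134.1 kJ/mol
(5) reversed and × 3 (reverse to put HCl(g) on the reactant side; ×3 to match 3 HCl(g) in the target): (-3)·(-92.3) = +276.9 kJ/mol
Combining the equations, ΔH_rxn = (-84.7) + (+128.2) + (+134.1) + (+276.9) = 454.5 kJ/mol

ΔH_rxn = 454.5 kJ/mol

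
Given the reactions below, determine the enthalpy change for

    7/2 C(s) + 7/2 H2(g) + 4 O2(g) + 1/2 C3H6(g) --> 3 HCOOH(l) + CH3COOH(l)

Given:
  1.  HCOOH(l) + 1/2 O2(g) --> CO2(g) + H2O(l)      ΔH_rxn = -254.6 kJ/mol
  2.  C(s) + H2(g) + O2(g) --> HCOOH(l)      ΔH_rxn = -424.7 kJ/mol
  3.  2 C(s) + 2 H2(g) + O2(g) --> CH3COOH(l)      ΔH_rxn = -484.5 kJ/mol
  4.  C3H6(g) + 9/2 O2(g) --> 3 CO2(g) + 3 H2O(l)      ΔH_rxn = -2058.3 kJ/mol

eq. 1 reversed and × 3/2: (-3/2)·(-254.6) = +381.9 kJ/mol
eq. 2 × 3/2: (3/2)·(-424.7) = -637.05 kJ/mol
eq. 3 as written: -484.5 kJ/mol
eq. 4 × 1/2: (1/2)·(-2058.3) = -1029.15 kJ/mol
ΔH_rxn = (-3/2)·(-254.6) + (3/2)·(-424.7) + (1)·(-484.5) + (1/2)·(-2058.3) = -1768.8 kJ/mol

ΔH_rxn = -1768.8 kJ/mol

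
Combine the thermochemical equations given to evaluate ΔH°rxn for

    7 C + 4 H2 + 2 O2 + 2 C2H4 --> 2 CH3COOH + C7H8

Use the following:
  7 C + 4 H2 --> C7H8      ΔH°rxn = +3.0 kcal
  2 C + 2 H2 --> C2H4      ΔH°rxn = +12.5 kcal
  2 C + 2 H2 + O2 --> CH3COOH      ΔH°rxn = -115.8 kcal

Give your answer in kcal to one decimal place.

ΔH°rxn = -253.6 kcal

equation 1 as written: +3.0 kcal
equation 2 reversed and × 2: (-2)·(+12.5) = -25.0 kcal
equation 3 × 2: (2)·(-115.8) = -231.6 kcal
Summing the manipulated equations, ΔH°rxn = (+3.0) + (-25.0) + (-231.6) = -253.6 kcal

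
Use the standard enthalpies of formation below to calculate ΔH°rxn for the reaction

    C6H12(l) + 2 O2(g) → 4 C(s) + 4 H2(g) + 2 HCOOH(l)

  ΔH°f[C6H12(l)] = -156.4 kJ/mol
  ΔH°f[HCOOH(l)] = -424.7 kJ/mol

ΔH°rxn = -693.0 kJ/mol

Products: 4·(+0.0) + 4·(+0.0) + 2·(-424.7) = -849.4
Reactants: 1·(-156.4) + 2·(+0.0) = -156.4
ΔH°rxn = (-849.4) − (-156.4) = -693.0 kJ/mol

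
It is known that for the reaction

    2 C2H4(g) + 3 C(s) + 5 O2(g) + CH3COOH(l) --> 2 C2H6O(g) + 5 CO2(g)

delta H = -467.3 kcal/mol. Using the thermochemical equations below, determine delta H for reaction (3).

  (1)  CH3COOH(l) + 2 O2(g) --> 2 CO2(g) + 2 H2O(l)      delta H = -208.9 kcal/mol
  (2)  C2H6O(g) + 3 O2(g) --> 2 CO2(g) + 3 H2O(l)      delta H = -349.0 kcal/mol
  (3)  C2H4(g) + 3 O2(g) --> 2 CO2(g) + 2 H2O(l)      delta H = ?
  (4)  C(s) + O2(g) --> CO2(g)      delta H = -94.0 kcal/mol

(1) as written (CH3COOH(l) already on the reactant side): -208.9 kcal/mol
(2) reversed and × 2 (C2H6O(g) must end up as a product; ×2 to match 2 C2H6O(g) in the target): (-2)·(-349.0) = +698.0 kcal/mol
(3) × 2 (scale by 2 for the 2 C2H4(g)): contributes 2·x
(4) × 3 (scale by 3 for the 3 C(s)): (3)·(-94.0) = -282.0 kcal/mol
-467.3 = (-208.9) + (+698.0) + (-282.0) + 2·x
x = (-467.3 − (+207.1)) / (2) = -337.2 kcal/mol

delta H = -337.2 kcal/mol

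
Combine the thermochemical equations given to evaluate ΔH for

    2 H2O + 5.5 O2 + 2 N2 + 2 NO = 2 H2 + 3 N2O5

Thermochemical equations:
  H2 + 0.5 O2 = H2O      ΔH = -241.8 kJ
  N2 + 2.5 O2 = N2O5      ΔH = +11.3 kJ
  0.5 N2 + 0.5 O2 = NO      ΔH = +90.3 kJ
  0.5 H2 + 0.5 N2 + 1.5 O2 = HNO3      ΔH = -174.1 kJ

ΔH = 336.9 kJ

equation 1 reversed and × 2: (-2)·(-241.8) = +483.6 kJ
equation 2 × 3: (3)·(+11.3) = +33.9 kJ
equation 3 reversed and × 2: (-2)·(+90.3) = -180.6 kJ
equation 4: not needed.
ΔH = (-2)·(-241.8) + (3)·(+11.3) + (-2)·(+90.3) = 336.9 kJ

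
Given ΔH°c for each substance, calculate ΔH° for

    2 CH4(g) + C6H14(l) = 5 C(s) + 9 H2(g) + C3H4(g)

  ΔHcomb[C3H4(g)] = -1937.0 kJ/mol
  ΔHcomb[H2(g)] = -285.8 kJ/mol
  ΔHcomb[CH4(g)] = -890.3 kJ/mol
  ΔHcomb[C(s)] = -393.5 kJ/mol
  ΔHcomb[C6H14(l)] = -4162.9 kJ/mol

ΔH° = 533.2 kJ/mol

With combustion enthalpies, reactants minus products:
= [2·(-890.3) + 1·(-4162.9)] − [5·(-393.5) + 9·(-285.8) + 1·(-1937.0)]
= 533.2 kJ/mol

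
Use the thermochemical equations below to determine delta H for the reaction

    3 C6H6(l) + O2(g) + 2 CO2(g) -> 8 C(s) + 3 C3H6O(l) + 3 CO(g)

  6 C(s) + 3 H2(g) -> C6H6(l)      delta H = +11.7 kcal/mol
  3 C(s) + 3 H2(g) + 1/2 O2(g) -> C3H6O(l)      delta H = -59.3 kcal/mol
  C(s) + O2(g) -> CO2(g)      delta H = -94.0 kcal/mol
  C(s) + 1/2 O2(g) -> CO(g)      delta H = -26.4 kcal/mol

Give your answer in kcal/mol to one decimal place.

delta H = -104.2 kcal/mol

equation 1 reversed and × 3: (-3)·(+11.7) = -35.1 kcal/mol
equation 2 × 3: (3)·(-59.3) = -177.9 kcal/mol
equation 3 reversed and × 2: (-2)·(-94.0) = +188.0 kcal/mol
equation 4 × 3: (3)·(-26.4) = -79.2 kcal/mol
delta H = (-3)·(+11.7) + (3)·(-59.3) + (-2)·(-94.0) + (3)·(-26.4) = -104.2 kcal/mol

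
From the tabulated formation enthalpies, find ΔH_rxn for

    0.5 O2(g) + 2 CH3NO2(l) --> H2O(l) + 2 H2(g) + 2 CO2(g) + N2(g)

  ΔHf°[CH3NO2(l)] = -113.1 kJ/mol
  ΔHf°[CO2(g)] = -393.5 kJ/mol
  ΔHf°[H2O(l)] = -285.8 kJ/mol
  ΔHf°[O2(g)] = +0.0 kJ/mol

ΔH°rxn = Σ nΔHf°(products) − Σ nΔHf°(reactants).
Products: 1·(-285.8) + 2·(+0.0) + 2·(-393.5) + 1·(+0.0) = -1072.8
Reactants: 1/2·(+0.0) + 2·(-113.1) = -226.2
ΔH_rxn = (-1072.8) − (-226.2) = -846.6 kJ/mol

ΔH_rxn = -846.6 kJ/mol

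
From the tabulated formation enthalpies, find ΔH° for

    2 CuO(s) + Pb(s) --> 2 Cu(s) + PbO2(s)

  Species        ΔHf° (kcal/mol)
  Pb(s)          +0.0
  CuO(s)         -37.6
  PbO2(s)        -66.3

ΔH°rxn = Σ nΔHf°(products) − Σ nΔHf°(reactants).
Products: 2·(+0.0) + 1·(-66.3) = -66.3
Reactants: 2·(-37.6) + 1·(+0.0) = -75.2
ΔH° = (-66.3) − (-75.2) = 8.9 kcal/mol

ΔH° = 8.9 kcal/mol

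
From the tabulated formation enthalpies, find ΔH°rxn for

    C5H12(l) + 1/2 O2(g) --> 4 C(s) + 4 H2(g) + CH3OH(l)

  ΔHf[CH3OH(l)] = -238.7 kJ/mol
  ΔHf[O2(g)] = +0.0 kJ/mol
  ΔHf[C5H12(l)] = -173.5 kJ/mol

ΔH°rxn = Σ nΔHf°(products) − Σ nΔHf°(reactants).
Products: 4·(+0.0) + 4·(+0.0) + 1·(-238.7) = -238.7
Reactants: 1·(-173.5) + 1/2·(+0.0) = -173.5
ΔH°rxn = (-238.7) − (-173.5) = -65.2 kJ/mol

ΔH°rxn = -65.2 kJ/mol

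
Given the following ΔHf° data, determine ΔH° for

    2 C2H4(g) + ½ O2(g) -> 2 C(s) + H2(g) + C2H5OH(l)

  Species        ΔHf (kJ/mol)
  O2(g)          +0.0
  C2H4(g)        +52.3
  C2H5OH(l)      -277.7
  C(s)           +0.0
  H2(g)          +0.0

ΔH° = -382.3 kJ/mol

Products: 2·(+0.0) + 1·(+0.0) + 1·(-277.7) = -277.7
Reactants: 2·(+52.3) + 1/2·(+0.0) = +104.6
ΔH° = (-277.7) − (+104.6) = -382.3 kJ/mol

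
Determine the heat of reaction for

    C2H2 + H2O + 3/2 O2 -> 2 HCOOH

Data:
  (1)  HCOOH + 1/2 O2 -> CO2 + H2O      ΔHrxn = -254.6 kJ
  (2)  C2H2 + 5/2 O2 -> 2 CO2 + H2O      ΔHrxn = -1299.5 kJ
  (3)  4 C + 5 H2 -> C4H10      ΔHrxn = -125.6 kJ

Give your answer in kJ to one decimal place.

(1) reversed and × 2: (-2)·(-254.6) = +509.2 kJ
(2) as written: -1299.5 kJ
(3): not needed.
ΔHrxn = (-2)·(-254.6) + (1)·(-1299.5) = -790.3 kJ

ΔHrxn = -790.3 kJ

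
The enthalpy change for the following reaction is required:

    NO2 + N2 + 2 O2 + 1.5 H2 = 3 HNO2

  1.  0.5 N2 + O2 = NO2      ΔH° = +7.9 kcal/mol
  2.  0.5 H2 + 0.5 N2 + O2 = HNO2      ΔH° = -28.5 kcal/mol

eq. 1 reversed (NO2 must end up as a reactant): -7.9 kcal/mol
eq. 2 × 3 (×3 to match 3 HNO2 in the target): (3)·(-28.5) = -85.5 kcal/mol
Since enthalpy is a state function, ΔH° = (-7.9) + (-85.5) = -93.4 kcal/mol

ΔH° = -93.4 kcal/mol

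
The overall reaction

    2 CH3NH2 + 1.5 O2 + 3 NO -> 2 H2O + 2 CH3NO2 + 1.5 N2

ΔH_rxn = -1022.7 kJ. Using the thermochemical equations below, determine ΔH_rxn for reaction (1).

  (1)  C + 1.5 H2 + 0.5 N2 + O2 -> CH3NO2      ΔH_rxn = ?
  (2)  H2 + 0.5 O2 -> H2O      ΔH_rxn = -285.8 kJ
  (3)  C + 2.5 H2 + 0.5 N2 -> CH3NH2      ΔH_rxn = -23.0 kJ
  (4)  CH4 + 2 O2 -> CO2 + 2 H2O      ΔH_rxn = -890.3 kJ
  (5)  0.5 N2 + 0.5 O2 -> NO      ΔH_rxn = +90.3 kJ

ΔH_rxn = -113.1 kJ

(1) × 2: contributes 2·x
(2) × 2: (2)·(-285.8) = -571.6 kJ
(3) reversed and × 2: (-2)·(-23.0) = +46.0 kJ
(4): not needed.
(5) reversed and × 3: (-3)·(+90.3) = -270.9 kJ
-1022.7 = (-571.6) + (+46.0) + (-270.9) + 2·x
x = (-1022.7 − (-796.5)) / (2) = -113.1 kJ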